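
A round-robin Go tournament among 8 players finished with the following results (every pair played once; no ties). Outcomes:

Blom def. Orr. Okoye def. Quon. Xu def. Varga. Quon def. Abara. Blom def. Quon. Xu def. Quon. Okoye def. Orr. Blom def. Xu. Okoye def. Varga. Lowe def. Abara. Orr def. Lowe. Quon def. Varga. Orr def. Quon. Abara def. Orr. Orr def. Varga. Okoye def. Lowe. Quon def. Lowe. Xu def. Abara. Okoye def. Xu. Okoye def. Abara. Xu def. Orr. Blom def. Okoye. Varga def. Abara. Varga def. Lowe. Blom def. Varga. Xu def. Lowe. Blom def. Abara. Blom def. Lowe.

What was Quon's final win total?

3

Quon's results: beat Varga, Abara, Lowe; lost to Blom, Xu, Orr, Okoye.
That is 3 wins.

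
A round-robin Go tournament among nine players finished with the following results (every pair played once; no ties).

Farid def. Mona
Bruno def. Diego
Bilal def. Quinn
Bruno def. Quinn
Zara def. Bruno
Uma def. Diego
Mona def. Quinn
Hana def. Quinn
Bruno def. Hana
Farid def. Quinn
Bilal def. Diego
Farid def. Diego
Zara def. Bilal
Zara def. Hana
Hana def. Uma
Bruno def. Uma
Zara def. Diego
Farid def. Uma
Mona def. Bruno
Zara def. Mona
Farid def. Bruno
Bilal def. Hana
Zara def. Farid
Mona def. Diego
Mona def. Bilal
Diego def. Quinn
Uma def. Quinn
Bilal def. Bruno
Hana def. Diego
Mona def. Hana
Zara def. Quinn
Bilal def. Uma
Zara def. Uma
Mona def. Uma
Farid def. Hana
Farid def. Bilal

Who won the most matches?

Zara

Win totals: Quinn 0, Diego 1, Hana 3, Uma 2, Farid 7, Bruno 4, Mona 6, Zara 8, Bilal 5.
Zara leads with 8 wins (next highest: 7).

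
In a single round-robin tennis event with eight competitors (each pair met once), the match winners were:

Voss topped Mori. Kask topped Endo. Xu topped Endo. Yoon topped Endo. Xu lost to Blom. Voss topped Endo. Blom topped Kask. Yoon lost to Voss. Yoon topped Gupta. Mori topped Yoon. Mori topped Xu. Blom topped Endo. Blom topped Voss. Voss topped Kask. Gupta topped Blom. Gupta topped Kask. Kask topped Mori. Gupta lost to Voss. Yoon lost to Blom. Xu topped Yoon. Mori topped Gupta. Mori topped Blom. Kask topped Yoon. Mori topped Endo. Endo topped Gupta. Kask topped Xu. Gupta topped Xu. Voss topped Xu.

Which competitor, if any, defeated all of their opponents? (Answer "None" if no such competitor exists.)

None

Highest win total is Voss with 6 (out of 7 possible).
Voss lost to Blom, so no competitor went undefeated.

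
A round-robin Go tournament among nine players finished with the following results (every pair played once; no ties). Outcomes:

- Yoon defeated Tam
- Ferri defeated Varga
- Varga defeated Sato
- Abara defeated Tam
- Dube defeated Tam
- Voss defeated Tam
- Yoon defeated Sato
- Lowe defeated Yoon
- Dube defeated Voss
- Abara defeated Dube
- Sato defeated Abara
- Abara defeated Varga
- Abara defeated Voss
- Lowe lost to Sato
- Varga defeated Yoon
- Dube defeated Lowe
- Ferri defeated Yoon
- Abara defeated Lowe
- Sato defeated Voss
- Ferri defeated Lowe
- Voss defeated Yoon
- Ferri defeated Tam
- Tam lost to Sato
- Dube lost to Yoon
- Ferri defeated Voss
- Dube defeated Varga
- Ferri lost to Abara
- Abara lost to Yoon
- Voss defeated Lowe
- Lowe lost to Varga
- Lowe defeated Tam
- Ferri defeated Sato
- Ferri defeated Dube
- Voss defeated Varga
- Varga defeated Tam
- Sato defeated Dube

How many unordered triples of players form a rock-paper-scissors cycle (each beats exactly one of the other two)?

Win totals: Ferri 7, Yoon 4, Abara 6, Voss 4, Sato 5, Varga 4, Tam 0, Lowe 2, Dube 4.
A player with w wins dominates both others in C(w,2) triples; summing gives 21 + 6 + 15 + 6 + 10 + 6 + 0 + 1 + 6 = 71 transitive triples.
Total triples C(9,3) = 84, so cyclic triples = 84 − 71 = 13.

13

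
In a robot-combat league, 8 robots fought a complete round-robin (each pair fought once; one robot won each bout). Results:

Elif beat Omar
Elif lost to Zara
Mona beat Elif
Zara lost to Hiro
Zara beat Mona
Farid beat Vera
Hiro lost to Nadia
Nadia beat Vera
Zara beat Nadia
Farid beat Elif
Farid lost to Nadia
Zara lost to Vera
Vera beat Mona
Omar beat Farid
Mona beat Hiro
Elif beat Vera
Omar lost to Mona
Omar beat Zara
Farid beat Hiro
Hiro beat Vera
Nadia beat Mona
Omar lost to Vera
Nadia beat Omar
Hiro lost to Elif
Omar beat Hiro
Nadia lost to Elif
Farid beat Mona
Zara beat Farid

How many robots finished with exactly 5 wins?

1

Win totals: Nadia 5, Mona 3, Vera 3, Omar 3, Zara 4, Farid 4, Elif 4, Hiro 2.
Exactly 5: Nadia — 1 robot.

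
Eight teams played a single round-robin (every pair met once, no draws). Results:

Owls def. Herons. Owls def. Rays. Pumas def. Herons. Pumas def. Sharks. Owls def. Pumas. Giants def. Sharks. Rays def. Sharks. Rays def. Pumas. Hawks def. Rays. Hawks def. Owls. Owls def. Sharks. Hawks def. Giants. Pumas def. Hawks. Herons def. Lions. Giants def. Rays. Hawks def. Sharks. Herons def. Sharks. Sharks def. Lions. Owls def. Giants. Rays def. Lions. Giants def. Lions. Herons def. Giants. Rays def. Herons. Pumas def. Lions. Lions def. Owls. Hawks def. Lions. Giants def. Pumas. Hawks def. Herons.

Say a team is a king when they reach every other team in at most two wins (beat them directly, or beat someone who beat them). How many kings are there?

Owls reaches everyone (king).
Sharks cannot reach Giants, Rays, Herons, Pumas, Hawks in two steps.
Giants reaches everyone (king).
Lions cannot reach Hawks in two steps.
Rays reaches everyone (king).
Herons cannot reach Hawks in two steps.
Pumas reaches everyone (king).
Hawks reaches everyone (king).
Kings: Owls, Giants, Rays, Pumas, Hawks — 5.

5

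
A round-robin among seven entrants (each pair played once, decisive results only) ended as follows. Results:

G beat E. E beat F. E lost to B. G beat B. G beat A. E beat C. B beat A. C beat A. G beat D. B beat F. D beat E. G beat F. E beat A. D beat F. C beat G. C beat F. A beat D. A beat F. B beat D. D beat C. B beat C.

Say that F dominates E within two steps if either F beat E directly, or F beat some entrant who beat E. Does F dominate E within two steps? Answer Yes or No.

F did not beat E directly.
F beat no one, so there is no intermediate entrant.

No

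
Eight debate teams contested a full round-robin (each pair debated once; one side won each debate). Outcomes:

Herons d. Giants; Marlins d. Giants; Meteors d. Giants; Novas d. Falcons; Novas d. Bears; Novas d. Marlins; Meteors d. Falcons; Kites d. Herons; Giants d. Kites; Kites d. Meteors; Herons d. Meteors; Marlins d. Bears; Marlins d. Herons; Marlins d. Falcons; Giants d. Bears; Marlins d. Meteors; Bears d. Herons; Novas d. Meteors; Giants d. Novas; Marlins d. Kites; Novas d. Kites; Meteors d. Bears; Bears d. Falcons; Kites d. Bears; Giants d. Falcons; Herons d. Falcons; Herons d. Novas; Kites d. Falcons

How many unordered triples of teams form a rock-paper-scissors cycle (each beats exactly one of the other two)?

Win totals: Bears 2, Marlins 6, Herons 4, Meteors 3, Giants 4, Kites 4, Novas 5, Falcons 0.
A team with w wins dominates both others in C(w,2) triples; summing gives 1 + 15 + 6 + 3 + 6 + 6 + 10 + 0 = 47 transitive triples.
Total triples C(8,3) = 56, so cyclic triples = 56 − 47 = 9.

9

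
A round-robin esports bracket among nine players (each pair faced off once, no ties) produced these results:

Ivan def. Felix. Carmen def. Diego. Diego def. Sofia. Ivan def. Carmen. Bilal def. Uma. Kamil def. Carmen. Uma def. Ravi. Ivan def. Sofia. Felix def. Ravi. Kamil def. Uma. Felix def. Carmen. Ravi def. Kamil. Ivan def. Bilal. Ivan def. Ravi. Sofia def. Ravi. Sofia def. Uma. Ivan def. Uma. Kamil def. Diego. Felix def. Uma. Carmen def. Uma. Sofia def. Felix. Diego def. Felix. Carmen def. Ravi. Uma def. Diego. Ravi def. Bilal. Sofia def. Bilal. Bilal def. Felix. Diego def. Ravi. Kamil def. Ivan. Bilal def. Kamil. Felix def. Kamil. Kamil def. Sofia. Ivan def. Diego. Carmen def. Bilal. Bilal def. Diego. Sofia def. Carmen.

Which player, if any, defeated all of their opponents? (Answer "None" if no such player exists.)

Highest win total is Ivan with 7 (out of 8 possible).
Ivan lost to Kamil, so no player went undefeated.

None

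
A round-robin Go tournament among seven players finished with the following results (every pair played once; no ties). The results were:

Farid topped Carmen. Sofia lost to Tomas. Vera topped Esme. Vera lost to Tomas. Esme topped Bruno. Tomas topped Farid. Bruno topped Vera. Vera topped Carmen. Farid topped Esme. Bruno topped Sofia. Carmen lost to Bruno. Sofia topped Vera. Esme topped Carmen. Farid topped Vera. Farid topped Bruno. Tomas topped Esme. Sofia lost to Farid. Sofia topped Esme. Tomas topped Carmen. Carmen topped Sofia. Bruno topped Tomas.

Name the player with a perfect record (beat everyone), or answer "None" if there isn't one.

Highest win total is Tomas with 5 (out of 6 possible).
Tomas lost to Bruno, so no player went undefeated.

None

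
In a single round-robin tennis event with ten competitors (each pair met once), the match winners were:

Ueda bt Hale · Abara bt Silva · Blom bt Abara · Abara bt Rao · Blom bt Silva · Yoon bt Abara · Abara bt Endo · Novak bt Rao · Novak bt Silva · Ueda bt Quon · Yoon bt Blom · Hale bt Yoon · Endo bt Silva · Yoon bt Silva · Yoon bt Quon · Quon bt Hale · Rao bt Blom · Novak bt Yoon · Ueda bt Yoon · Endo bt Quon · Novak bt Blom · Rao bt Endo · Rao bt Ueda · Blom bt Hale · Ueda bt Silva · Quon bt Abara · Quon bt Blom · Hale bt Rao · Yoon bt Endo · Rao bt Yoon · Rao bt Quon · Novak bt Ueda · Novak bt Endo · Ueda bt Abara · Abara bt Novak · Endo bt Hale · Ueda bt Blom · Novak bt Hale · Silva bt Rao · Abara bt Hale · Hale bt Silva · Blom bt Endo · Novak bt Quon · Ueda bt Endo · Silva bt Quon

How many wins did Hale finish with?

3

Hale's results: beat Silva, Rao, Yoon; lost to Abara, Quon, Novak, Endo, Blom, Ueda.
That is 3 wins.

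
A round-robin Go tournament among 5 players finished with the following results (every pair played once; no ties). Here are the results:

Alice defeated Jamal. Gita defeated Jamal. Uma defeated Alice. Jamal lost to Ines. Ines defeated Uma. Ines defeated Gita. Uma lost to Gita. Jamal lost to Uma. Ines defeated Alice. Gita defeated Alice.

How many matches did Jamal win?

Jamal's results: beat no one; lost to Ines, Alice, Gita, Uma.
That is 0 wins.

0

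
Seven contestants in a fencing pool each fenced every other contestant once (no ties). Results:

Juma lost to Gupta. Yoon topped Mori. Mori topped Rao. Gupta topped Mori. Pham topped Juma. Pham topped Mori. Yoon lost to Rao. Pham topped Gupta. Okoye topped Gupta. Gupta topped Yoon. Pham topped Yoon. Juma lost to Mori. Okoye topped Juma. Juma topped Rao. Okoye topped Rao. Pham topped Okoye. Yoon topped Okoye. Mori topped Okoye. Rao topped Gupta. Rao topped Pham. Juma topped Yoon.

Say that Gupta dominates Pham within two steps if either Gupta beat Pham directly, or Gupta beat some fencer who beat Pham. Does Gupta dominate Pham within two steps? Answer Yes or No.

No

Gupta did not beat Pham directly.
Gupta beat Yoon, Juma, Mori, but each of them lost to Pham. No two-step path.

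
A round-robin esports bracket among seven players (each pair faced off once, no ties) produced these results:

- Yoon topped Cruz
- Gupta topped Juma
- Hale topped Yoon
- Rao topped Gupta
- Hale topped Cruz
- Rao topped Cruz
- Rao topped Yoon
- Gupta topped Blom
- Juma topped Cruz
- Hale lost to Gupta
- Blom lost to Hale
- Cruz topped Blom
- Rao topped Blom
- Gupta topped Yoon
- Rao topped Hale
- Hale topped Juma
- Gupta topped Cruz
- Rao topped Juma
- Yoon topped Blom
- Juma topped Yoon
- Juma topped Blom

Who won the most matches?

Rao

Win totals: Gupta 5, Cruz 1, Yoon 2, Juma 3, Blom 0, Rao 6, Hale 4.
Rao leads with 6 wins (next highest: 5).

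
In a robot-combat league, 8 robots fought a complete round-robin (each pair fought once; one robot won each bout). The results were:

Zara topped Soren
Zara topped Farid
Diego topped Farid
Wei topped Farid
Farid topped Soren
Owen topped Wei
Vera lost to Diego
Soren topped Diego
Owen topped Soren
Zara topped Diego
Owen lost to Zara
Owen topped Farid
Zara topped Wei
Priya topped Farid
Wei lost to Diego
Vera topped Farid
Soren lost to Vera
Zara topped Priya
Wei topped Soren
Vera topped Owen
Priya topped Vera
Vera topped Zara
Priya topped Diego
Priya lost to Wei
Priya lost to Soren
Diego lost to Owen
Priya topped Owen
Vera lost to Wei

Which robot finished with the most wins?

Zara

Win totals: Soren 2, Wei 4, Owen 4, Priya 4, Diego 3, Zara 6, Farid 1, Vera 4.
Zara leads with 6 wins (next highest: 4).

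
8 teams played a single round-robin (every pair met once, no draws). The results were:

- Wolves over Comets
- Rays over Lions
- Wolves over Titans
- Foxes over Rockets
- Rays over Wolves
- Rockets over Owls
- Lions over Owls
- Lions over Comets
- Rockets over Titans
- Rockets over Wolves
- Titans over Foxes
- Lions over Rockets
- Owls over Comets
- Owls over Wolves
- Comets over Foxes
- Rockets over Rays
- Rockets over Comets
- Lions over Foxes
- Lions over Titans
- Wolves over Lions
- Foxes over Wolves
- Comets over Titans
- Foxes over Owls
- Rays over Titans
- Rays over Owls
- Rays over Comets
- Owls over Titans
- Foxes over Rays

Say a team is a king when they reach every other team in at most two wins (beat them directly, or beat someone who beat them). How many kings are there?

4

Owls cannot reach Rays, Rockets in two steps.
Rays reaches everyone (king).
Lions reaches everyone (king).
Foxes reaches everyone (king).
Wolves cannot reach Rays in two steps.
Titans cannot reach Lions, Comets in two steps.
Rockets reaches everyone (king).
Comets cannot reach Lions in two steps.
Kings: Rays, Lions, Foxes, Rockets — 4.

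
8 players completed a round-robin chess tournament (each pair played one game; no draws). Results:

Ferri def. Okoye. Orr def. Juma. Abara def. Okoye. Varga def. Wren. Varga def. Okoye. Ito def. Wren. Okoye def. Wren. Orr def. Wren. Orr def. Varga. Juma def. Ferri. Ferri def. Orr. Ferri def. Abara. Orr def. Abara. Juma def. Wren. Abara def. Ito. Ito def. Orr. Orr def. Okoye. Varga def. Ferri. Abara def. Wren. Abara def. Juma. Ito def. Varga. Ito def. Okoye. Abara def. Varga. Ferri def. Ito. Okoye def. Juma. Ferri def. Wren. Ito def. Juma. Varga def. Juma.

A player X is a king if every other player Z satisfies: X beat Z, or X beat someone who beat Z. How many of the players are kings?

Wren cannot reach Okoye, Abara, Varga, Juma, Orr, Ferri, Ito in two steps.
Okoye cannot reach Abara, Varga, Orr, Ito in two steps.
Abara reaches everyone (king).
Varga reaches everyone (king).
Juma cannot reach Varga in two steps.
Orr reaches everyone (king).
Ferri reaches everyone (king).
Ito reaches everyone (king).
Kings: Abara, Varga, Orr, Ferri, Ito — 5.

5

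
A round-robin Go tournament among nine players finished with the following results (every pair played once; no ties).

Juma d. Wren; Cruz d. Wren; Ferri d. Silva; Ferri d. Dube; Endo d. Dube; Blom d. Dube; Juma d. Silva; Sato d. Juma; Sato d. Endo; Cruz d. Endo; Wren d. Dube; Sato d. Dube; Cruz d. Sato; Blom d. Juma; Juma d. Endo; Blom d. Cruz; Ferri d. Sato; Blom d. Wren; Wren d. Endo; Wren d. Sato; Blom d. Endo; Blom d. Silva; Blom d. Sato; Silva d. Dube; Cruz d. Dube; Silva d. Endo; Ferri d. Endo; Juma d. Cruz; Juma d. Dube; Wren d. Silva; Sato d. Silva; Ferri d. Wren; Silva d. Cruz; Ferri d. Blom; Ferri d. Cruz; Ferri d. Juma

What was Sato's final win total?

Sato's results: beat Silva, Dube, Endo, Juma; lost to Blom, Cruz, Ferri, Wren.
That is 4 wins.

4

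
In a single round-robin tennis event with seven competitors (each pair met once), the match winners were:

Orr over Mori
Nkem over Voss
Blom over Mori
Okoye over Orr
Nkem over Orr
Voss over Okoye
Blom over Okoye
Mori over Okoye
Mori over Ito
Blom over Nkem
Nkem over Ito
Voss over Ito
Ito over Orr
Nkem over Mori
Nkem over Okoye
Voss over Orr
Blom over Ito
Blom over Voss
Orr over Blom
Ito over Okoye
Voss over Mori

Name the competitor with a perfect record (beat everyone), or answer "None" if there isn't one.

Highest win total is Nkem with 5 (out of 6 possible).
Nkem lost to Blom, so no competitor went undefeated.

None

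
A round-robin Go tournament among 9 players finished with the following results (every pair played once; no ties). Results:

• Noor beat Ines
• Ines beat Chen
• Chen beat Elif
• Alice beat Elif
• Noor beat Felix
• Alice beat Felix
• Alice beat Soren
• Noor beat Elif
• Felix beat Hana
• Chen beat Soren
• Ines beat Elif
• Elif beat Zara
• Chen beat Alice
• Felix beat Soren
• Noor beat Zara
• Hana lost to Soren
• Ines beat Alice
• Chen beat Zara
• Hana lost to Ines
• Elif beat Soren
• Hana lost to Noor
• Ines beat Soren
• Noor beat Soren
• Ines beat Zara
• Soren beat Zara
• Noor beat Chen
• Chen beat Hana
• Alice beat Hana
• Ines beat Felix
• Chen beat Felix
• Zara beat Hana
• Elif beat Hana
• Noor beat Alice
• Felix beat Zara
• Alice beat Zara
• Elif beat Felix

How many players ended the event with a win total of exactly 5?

Win totals: Ines 7, Noor 8, Alice 5, Elif 4, Chen 6, Hana 0, Felix 3, Soren 2, Zara 1.
Exactly 5: Alice — 1 player.

1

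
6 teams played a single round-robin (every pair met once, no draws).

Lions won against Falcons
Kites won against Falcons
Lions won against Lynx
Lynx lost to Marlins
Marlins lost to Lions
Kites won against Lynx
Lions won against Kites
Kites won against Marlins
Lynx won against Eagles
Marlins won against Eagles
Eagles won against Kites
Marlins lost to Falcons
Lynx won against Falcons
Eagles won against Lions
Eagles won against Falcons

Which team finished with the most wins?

Lions

Win totals: Marlins 2, Lynx 2, Eagles 3, Falcons 1, Lions 4, Kites 3.
Lions leads with 4 wins (next highest: 3).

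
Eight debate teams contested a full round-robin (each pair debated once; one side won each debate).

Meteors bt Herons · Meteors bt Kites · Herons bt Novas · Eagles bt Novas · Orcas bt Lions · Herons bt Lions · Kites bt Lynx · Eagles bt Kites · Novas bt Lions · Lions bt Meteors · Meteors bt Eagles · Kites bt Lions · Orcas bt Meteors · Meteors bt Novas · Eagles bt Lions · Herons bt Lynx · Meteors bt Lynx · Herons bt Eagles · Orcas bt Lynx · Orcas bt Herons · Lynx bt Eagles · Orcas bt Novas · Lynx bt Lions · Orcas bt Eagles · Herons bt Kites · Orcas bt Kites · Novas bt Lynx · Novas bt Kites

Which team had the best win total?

Orcas

Win totals: Novas 3, Eagles 3, Orcas 7, Meteors 5, Lynx 2, Kites 2, Herons 5, Lions 1.
Orcas leads with 7 wins (next highest: 5).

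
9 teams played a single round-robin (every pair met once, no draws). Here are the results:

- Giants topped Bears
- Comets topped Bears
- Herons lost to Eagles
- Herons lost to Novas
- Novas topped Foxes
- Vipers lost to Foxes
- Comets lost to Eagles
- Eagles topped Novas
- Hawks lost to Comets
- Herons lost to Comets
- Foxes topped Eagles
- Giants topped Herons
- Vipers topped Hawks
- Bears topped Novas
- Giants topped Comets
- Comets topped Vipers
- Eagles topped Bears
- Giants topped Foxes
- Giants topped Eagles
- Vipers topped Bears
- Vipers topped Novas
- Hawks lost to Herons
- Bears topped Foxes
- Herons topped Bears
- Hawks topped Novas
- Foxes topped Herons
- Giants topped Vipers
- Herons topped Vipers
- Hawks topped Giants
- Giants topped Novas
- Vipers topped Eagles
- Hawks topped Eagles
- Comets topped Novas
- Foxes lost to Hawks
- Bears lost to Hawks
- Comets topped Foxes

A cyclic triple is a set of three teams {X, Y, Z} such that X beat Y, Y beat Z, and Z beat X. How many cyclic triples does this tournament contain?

Win totals: Hawks 5, Bears 2, Eagles 4, Novas 2, Herons 3, Vipers 4, Foxes 3, Comets 6, Giants 7.
A team with w wins dominates both others in C(w,2) triples; summing gives 10 + 1 + 6 + 1 + 3 + 6 + 3 + 15 + 21 = 66 transitive triples.
Total triples C(9,3) = 84, so cyclic triples = 84 − 66 = 18.

18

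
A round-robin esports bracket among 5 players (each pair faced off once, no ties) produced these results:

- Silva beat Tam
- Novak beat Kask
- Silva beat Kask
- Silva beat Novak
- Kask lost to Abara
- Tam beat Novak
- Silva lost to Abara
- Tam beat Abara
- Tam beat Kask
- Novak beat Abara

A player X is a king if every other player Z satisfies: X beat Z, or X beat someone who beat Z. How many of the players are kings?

3

Novak cannot reach Tam in two steps.
Tam reaches everyone (king).
Kask cannot reach Novak, Tam, Silva, Abara in two steps.
Silva reaches everyone (king).
Abara reaches everyone (king).
Kings: Tam, Silva, Abara — 3.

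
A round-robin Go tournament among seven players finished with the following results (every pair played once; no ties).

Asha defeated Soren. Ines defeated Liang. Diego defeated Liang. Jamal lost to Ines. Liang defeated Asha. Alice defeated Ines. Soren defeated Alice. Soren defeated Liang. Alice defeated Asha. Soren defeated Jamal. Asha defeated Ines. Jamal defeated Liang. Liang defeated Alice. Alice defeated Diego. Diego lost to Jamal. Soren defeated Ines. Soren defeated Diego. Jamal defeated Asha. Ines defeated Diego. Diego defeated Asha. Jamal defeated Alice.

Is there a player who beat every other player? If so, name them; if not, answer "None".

Highest win total is Soren with 5 (out of 6 possible).
Soren lost to Asha, so no player went undefeated.

None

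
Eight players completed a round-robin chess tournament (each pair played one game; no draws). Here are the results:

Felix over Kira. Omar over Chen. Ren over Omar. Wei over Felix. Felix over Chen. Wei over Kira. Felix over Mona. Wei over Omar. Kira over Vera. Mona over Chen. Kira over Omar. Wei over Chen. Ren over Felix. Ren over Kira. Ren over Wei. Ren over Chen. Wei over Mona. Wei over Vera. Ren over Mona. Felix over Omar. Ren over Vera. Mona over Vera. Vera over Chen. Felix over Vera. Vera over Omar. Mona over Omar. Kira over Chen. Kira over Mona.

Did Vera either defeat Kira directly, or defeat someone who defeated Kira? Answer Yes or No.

No

Vera did not beat Kira directly.
Vera beat Chen, Omar, but each of them lost to Kira. No two-step path.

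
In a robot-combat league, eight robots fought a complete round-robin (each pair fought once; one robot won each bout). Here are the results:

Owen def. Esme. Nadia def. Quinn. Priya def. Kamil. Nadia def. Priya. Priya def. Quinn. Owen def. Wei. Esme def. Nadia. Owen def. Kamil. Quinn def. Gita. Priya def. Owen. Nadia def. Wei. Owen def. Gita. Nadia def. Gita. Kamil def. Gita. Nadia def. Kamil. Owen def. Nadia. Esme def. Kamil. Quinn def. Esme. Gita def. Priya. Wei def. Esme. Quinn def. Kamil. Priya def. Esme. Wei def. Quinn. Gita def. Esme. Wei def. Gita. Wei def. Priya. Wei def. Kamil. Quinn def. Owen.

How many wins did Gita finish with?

2

Gita's results: beat Priya, Esme; lost to Owen, Wei, Nadia, Quinn, Kamil.
That is 2 wins.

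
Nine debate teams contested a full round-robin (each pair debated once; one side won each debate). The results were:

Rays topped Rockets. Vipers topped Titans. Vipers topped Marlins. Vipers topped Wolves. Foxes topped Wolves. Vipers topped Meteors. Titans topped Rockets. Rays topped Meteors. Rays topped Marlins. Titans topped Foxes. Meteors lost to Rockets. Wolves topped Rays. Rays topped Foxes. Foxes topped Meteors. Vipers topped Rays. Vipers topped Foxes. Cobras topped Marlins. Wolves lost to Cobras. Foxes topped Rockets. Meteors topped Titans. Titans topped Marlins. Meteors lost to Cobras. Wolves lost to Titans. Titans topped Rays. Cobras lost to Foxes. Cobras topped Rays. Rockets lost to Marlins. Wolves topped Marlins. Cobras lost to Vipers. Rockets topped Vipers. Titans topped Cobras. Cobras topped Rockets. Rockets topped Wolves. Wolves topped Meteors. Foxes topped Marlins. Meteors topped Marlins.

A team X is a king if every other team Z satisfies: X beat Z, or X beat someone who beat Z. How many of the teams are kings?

6

Foxes reaches everyone (king).
Vipers reaches everyone (king).
Cobras reaches everyone (king).
Rays reaches everyone (king).
Titans reaches everyone (king).
Meteors cannot reach Vipers in two steps.
Wolves cannot reach Vipers, Cobras in two steps.
Rockets reaches everyone (king).
Marlins cannot reach Foxes, Cobras, Rays, Titans in two steps.
Kings: Foxes, Vipers, Cobras, Rays, Titans, Rockets — 6.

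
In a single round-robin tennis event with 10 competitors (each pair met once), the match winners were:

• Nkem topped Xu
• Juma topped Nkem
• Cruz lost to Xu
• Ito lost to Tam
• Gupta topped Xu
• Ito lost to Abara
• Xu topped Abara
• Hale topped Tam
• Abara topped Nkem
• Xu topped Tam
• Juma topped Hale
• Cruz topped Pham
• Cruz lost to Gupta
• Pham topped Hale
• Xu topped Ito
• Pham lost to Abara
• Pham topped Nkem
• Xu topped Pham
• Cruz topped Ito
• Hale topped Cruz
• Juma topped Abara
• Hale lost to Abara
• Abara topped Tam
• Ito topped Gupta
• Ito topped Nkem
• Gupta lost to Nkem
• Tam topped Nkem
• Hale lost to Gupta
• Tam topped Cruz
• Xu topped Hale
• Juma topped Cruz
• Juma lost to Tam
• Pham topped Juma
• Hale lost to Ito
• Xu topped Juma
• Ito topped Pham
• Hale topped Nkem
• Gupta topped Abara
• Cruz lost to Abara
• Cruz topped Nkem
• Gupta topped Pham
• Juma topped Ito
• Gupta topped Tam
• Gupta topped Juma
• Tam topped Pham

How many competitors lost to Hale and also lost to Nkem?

Hale beat: Tam, Nkem, Cruz.
Nkem beat: Gupta, Xu.
No one was beaten by both.

0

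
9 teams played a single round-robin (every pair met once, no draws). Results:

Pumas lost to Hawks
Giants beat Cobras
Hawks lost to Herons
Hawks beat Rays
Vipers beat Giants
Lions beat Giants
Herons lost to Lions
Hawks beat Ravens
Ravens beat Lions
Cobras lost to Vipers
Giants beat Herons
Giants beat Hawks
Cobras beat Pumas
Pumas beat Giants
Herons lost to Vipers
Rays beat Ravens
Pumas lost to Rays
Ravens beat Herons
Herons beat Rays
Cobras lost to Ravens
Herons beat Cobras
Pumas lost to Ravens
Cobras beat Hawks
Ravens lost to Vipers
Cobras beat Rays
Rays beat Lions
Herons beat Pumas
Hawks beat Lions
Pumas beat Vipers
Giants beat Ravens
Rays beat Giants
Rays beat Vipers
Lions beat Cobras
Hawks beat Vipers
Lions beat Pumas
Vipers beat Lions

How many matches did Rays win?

Rays' results: beat Lions, Pumas, Giants, Vipers, Ravens; lost to Hawks, Cobras, Herons.
That is 5 wins.

5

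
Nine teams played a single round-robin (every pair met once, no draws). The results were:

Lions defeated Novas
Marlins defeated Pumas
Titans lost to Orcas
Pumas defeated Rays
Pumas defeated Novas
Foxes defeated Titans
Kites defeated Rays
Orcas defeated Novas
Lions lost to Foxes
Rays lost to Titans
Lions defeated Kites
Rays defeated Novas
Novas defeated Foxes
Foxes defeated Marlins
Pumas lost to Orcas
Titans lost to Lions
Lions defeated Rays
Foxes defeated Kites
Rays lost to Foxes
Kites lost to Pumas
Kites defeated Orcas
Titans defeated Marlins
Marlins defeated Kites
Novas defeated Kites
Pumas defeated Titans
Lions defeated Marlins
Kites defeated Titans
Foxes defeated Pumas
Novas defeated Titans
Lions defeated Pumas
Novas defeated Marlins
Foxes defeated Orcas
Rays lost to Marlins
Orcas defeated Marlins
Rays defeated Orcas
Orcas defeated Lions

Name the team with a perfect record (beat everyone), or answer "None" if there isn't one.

None

Highest win total is Foxes with 7 (out of 8 possible).
Foxes lost to Novas, so no team went undefeated.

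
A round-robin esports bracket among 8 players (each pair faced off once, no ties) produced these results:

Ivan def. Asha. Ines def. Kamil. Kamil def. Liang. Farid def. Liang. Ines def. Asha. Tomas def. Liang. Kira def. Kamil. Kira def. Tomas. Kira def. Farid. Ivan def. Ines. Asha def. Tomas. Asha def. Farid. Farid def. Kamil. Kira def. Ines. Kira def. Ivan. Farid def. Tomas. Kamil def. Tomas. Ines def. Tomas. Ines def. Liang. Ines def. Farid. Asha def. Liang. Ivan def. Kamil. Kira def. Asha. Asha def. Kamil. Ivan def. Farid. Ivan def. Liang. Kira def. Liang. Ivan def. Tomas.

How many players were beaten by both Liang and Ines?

Liang beat: no one.
Ines beat: Liang, Tomas, Asha, Farid, Kamil.
No one was beaten by both.

0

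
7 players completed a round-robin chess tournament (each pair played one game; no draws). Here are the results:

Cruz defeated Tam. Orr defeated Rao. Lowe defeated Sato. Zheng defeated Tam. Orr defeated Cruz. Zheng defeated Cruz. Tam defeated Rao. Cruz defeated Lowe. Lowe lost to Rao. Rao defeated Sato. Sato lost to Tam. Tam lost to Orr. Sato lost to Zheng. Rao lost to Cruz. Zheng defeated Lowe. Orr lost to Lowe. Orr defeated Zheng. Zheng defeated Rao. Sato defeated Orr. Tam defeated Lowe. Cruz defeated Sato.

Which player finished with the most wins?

Win totals: Zheng 5, Orr 4, Lowe 2, Sato 1, Tam 3, Cruz 4, Rao 2.
Zheng leads with 5 wins (next highest: 4).

Zheng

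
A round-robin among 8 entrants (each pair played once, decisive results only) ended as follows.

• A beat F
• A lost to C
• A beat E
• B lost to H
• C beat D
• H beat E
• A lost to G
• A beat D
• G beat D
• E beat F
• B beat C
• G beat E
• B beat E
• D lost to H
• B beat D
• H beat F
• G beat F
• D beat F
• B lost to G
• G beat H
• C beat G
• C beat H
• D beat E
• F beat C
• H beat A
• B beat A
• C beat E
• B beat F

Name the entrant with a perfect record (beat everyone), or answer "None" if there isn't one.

None

Highest win total is G with 6 (out of 7 possible).
G lost to C, so no entrant went undefeated.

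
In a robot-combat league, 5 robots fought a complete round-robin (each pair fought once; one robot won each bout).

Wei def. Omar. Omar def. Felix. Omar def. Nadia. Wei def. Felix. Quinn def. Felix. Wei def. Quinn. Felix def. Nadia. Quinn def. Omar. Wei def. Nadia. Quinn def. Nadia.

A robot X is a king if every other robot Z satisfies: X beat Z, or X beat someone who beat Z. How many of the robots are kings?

Wei reaches everyone (king).
Omar cannot reach Wei, Quinn in two steps.
Nadia cannot reach Wei, Omar, Felix, Quinn in two steps.
Felix cannot reach Wei, Omar, Quinn in two steps.
Quinn cannot reach Wei in two steps.
Kings: Wei — 1.

1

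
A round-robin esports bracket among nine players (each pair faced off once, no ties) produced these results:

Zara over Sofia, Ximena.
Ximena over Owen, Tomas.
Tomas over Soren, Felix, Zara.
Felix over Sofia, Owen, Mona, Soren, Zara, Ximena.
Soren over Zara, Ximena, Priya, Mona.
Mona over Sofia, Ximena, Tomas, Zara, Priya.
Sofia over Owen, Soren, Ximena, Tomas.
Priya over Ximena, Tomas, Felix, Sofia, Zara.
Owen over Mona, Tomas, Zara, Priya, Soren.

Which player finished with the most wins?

Win totals: Felix 6, Mona 5, Zara 2, Priya 5, Owen 5, Ximena 2, Soren 4, Tomas 3, Sofia 4.
Felix leads with 6 wins (next highest: 5).

Felix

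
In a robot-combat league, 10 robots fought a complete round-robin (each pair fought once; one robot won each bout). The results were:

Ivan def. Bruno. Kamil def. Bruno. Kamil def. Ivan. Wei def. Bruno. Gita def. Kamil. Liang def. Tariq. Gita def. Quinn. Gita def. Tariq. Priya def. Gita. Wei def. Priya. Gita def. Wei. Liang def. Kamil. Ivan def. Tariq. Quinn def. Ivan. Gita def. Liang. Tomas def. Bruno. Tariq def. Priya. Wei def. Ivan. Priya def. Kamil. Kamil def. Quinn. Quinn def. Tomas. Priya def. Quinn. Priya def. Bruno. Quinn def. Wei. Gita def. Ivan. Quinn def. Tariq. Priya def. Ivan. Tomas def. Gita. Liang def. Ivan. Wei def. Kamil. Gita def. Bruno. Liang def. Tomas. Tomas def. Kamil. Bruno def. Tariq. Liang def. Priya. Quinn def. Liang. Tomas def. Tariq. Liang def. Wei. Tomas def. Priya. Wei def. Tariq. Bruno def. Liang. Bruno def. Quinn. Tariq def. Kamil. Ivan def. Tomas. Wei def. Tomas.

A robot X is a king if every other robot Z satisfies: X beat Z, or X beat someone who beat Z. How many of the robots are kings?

6

Quinn reaches everyone (king).
Tomas reaches everyone (king).
Liang reaches everyone (king).
Tariq cannot reach Tomas, Liang, Wei in two steps.
Bruno cannot reach Gita in two steps.
Priya reaches everyone (king).
Ivan cannot reach Wei in two steps.
Kamil cannot reach Priya, Gita in two steps.
Gita reaches everyone (king).
Wei reaches everyone (king).
Kings: Quinn, Tomas, Liang, Priya, Gita, Wei — 6.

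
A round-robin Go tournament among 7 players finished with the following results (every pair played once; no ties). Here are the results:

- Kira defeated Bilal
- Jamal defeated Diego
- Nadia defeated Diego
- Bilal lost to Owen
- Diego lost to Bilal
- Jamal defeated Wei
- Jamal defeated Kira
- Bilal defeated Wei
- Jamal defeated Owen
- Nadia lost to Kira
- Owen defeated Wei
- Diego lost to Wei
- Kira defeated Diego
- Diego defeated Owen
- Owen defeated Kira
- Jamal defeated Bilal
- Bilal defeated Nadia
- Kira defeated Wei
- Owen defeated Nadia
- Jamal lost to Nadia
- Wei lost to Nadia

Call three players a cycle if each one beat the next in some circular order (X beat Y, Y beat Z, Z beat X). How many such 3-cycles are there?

Win totals: Owen 4, Nadia 3, Bilal 3, Jamal 5, Diego 1, Kira 4, Wei 1.
A player with w wins dominates both others in C(w,2) triples; summing gives 6 + 3 + 3 + 10 + 0 + 6 + 0 = 28 transitive triples.
Total triples C(7,3) = 35, so cyclic triples = 35 − 28 = 7.

7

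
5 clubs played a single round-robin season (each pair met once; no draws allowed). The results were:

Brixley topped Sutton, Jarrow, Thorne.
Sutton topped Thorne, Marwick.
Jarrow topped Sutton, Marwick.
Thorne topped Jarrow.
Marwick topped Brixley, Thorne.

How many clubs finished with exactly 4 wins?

Win totals: Marwick 2, Thorne 1, Brixley 3, Sutton 2, Jarrow 2.
No club has exactly 4 wins.

0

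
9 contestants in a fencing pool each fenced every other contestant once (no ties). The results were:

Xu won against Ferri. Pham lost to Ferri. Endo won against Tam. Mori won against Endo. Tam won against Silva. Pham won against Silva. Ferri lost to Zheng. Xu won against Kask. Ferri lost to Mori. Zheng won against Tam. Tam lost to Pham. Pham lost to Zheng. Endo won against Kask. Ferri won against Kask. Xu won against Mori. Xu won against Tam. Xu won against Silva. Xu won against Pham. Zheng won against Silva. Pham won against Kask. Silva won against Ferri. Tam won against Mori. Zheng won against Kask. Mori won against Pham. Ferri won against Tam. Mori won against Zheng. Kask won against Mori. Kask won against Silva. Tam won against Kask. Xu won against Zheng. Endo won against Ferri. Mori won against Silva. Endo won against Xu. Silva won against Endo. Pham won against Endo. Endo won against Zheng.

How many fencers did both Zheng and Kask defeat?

Zheng beat: Tam, Kask, Silva, Ferri, Pham.
Kask beat: Silva, Mori.
Both beat: Silva — 1.

1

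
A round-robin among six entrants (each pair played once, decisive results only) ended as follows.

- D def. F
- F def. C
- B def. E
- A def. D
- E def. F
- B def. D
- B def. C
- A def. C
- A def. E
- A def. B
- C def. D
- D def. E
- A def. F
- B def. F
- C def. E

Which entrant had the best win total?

Win totals: A 5, B 4, C 2, D 2, E 1, F 1.
A leads with 5 wins (next highest: 4).

A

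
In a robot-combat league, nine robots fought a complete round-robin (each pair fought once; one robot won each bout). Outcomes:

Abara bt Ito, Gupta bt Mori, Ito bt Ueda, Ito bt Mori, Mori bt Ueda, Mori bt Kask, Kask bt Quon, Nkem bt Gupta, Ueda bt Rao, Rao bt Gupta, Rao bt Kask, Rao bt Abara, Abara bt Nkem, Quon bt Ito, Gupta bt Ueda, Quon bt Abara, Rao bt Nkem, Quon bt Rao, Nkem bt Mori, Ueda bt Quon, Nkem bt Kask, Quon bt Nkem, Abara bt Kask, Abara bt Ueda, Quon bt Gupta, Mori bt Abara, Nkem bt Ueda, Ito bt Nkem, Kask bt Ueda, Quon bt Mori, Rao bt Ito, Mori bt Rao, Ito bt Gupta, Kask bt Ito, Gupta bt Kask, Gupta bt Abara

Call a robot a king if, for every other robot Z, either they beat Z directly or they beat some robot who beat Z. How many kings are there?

9

Ueda reaches everyone (king).
Rao reaches everyone (king).
Mori reaches everyone (king).
Quon reaches everyone (king).
Nkem reaches everyone (king).
Kask reaches everyone (king).
Gupta reaches everyone (king).
Ito reaches everyone (king).
Abara reaches everyone (king).
Kings: Ueda, Rao, Mori, Quon, Nkem, Kask, Gupta, Ito, Abara — 9.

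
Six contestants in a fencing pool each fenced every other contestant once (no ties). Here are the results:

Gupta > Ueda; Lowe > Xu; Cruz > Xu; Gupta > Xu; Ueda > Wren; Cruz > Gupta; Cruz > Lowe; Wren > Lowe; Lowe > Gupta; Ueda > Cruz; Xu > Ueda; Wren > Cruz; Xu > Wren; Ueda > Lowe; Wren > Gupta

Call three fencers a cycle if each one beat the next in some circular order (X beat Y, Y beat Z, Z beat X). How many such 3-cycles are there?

8

Of the C(6,3) = 20 triples, the cyclic ones are: {Wren, Lowe, Xu}; {Wren, Xu, Gupta}; {Wren, Xu, Cruz}; {Wren, Ueda, Gupta}; {Lowe, Xu, Ueda}; {Lowe, Ueda, Gupta}; {Xu, Ueda, Cruz}; {Ueda, Gupta, Cruz}.
That is 8.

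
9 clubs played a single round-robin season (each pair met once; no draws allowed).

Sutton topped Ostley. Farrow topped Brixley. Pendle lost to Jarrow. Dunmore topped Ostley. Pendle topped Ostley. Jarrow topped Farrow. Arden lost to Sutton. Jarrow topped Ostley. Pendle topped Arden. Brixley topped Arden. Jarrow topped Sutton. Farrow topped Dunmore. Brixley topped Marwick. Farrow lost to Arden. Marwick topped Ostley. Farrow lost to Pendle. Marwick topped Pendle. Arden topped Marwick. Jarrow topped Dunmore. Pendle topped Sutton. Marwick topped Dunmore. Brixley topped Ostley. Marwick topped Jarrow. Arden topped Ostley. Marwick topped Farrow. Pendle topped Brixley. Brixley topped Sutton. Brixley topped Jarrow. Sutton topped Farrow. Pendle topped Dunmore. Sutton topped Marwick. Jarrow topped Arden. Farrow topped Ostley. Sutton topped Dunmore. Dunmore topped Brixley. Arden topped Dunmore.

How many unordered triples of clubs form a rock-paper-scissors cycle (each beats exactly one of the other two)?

14

Win totals: Pendle 6, Ostley 0, Brixley 5, Jarrow 6, Marwick 5, Sutton 5, Farrow 3, Dunmore 2, Arden 4.
A club with w wins dominates both others in C(w,2) triples; summing gives 15 + 0 + 10 + 15 + 10 + 10 + 3 + 1 + 6 = 70 transitive triples.
Total triples C(9,3) = 84, so cyclic triples = 84 − 70 = 14.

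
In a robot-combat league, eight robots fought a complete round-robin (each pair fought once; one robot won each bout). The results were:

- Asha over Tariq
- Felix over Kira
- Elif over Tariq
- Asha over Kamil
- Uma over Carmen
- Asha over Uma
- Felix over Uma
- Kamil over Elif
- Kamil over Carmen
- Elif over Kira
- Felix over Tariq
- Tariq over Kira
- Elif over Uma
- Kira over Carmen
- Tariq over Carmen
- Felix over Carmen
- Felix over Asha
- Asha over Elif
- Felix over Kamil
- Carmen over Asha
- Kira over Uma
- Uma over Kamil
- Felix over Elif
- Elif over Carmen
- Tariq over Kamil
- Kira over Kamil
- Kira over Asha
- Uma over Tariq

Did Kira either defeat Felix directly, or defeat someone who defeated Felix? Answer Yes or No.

No

Kira did not beat Felix directly.
Kira beat Asha, Uma, Kamil, Carmen, but each of them lost to Felix. No two-step path.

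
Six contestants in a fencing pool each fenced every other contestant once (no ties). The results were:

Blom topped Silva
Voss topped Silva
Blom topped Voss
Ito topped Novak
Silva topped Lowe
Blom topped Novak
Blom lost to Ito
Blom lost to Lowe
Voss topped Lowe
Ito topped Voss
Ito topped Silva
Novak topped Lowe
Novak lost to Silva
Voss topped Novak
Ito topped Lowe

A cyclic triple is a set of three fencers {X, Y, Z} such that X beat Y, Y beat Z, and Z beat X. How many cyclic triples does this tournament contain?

3

Win totals: Voss 3, Blom 3, Ito 5, Lowe 1, Novak 1, Silva 2.
A fencer with w wins dominates both others in C(w,2) triples; summing gives 3 + 3 + 10 + 0 + 0 + 1 = 17 transitive triples.
Total triples C(6,3) = 20, so cyclic triples = 20 − 17 = 3.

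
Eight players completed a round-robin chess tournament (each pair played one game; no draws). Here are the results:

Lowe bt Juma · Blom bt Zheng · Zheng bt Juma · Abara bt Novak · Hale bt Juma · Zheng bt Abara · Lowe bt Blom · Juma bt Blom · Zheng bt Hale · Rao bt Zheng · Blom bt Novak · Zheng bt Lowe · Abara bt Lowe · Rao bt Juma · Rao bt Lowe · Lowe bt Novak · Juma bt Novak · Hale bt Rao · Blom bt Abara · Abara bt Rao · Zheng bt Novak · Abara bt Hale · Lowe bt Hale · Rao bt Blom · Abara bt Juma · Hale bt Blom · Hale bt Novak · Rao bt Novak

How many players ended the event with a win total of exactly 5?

Win totals: Lowe 4, Blom 3, Rao 5, Hale 4, Abara 5, Juma 2, Novak 0, Zheng 5.
Exactly 5: Rao, Abara, Zheng — 3 players.

3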